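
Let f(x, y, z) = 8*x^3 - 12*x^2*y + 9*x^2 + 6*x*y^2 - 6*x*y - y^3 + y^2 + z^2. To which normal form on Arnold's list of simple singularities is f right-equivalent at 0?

A_{2}

The Hessian of f at 0 is [[18, -6, 0], [-6, 2, 0], [0, 0, 2]] with rank 2, so corank 1. A Groebner basis of the Jacobian ideal J(f) in C{x,y,z} is {y^2, x - y/3, z}; counting standard monomials gives mu = 2. Corank 1: A-series; mu = 2 gives A_2.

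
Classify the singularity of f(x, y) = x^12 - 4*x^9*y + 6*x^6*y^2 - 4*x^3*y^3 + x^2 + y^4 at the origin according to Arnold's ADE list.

The Hessian of f at 0 has rank 1. Corank 1: A-series; mu = 3 gives A_3.

A3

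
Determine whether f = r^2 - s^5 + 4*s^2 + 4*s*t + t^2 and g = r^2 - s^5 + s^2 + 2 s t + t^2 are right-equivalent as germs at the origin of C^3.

The Hessian of f at 0 has rank 2. Corank 1: A-series; mu = 4 gives A_4. The Hessian of g at 0 has rank 2. Corank 1: A-series; mu = 4 gives A_4. Both have type A_4, hence right-equivalent.

Yes.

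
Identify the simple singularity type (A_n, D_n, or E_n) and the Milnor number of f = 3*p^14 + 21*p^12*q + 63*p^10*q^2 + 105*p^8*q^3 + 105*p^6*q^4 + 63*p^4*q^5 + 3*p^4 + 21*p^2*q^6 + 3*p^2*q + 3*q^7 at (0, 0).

The Hessian of f at 0 is [[0, 0], [0, 0]] with rank 0, so corank 2. A Groebner basis of the Jacobian ideal J(f) in C{p,q} is {p^2/7 + q^6, p^3, p*q}; counting standard monomials gives mu = 8. Corank 2; j^3 = 3*p^2*q has shape L^2 M (L != M), so D-series; mu = 8 gives D_8.

Type D_8, Milnor number mu = 8.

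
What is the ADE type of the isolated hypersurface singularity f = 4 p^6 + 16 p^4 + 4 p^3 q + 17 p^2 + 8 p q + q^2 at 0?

A_{1}

The Hessian of f at 0 is [[34, 8], [8, 2]] with rank 2, so corank 0. A Groebner basis of the Jacobian ideal J(f) in C{p,q} is {p, q}; counting standard monomials gives mu = 1. Corank 0: nondegenerate Morse point, so A_1.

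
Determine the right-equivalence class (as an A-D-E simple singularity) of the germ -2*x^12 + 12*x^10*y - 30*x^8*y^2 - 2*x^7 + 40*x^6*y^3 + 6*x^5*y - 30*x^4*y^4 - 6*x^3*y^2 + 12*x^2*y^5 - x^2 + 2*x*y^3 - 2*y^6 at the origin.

A_{5}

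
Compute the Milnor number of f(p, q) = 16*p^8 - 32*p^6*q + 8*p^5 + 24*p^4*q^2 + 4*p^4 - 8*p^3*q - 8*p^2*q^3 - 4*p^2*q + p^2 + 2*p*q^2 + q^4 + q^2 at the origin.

The Hessian of f at 0 has rank 2. Corank 0: nondegenerate Morse point, so A_1.

1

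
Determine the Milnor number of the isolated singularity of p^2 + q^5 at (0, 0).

4

The Hessian of f at 0 has rank 1. Corank 1: A-series; mu = 4 gives A_4.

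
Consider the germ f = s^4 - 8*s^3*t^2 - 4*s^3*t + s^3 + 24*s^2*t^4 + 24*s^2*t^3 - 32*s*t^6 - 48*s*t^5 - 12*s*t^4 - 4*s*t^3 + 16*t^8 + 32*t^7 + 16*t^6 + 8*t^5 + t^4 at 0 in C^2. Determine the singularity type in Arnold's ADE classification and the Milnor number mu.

Type E_6, Milnor number mu = 6.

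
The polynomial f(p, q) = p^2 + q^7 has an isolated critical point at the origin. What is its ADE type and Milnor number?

The Hessian of f at 0 has rank 1. Corank 1: A-series; mu = 6 gives A_6.

Type A_6, Milnor number mu = 6.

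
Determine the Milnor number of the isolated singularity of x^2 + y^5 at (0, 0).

The Hessian of f at 0 has rank 1. Corank 1: A-series; mu = 4 gives A_4.

4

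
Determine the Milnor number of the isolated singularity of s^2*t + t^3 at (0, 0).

4

The Hessian of f at 0 has rank 0. Corank 2; j^3 = t*(s^2 + t^2) splits into three distinct lines over C (the quadratic factor has nonzero discriminant), so D_4.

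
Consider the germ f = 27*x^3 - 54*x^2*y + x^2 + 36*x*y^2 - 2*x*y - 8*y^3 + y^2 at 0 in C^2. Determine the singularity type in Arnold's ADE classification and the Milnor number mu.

Type A2, Milnor number mu = 2.

The Hessian of f at 0 is [[2, -2], [-2, 2]] with rank 1, so corank 1. A Groebner basis of the Jacobian ideal J(f) in C{x,y} is {y^2, x - y}; counting standard monomials gives mu = 2. Corank 1: A-series; mu = 2 gives A_2.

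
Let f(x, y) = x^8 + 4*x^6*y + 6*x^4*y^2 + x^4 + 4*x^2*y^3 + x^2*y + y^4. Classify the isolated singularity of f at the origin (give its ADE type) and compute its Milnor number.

Type D5, Milnor number mu = 5.

The Hessian of f at 0 is [[0, 0], [0, 0]] with rank 0, so corank 2. A Groebner basis of the Jacobian ideal J(f) in C{x,y} is {x^3, x^2/4 + y^3, x*y}; counting standard monomials gives mu = 5. Corank 2; j^3 = x^2*y has shape L^2 M (L != M), so D-series; mu = 5 gives D_5.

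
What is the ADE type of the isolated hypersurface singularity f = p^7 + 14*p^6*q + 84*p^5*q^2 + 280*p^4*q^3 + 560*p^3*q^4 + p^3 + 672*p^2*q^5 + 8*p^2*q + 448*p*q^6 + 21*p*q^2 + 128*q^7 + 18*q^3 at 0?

The Hessian of f at 0 has rank 0. Corank 2; j^3 = (p + 2*q)*(p + 3*q)^2 has shape L^2 M (L != M), so D-series; mu = 8 gives D_8.

D8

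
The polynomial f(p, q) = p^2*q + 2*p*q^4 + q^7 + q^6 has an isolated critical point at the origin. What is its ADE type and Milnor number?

Type D_{7}, Milnor number mu = 7.

The Hessian of f at 0 has rank 0. Corank 2; j^3 = p^2*q has shape L^2 M (L != M), so D-series; mu = 7 gives D_7.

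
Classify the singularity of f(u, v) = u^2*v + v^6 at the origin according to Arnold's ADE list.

D_7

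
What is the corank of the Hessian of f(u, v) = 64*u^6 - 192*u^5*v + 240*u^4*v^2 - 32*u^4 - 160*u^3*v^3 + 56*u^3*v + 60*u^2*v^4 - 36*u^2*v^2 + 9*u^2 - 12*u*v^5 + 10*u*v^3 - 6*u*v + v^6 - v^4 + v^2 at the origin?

1

Hessian at 0 has rank 1.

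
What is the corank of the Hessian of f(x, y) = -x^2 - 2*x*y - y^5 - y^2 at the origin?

The Hessian at 0 is [[-2, -2], [-2, -2]] of rank 1; hence corank 1.

1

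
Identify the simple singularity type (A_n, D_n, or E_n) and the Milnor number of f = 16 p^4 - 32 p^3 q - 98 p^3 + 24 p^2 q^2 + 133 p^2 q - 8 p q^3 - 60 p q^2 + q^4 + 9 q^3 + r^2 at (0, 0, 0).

Type D_5, Milnor number mu = 5.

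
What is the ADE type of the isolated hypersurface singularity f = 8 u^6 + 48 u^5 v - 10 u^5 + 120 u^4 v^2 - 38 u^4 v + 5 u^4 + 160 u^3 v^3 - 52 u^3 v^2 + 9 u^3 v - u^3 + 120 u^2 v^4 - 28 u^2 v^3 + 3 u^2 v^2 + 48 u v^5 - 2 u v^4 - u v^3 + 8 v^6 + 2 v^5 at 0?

E_{7}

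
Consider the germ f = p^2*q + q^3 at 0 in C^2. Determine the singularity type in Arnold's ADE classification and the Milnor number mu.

The Hessian of f at 0 is [[0, 0], [0, 0]] with rank 0, so corank 2. A Groebner basis of the Jacobian ideal J(f) in C{p,q} is {q^3, p^2 + 3*q^2, p*q}; counting standard monomials gives mu = 4. Corank 2; j^3 = q*(p^2 + q^2) splits into three distinct lines over C (the quadratic factor has nonzero discriminant), so D_4.

Type D4, Milnor number mu = 4.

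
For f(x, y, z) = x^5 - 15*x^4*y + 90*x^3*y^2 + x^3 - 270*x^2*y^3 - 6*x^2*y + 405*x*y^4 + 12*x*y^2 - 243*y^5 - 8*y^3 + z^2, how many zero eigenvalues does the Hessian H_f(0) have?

2

Hessian at 0 has rank 1.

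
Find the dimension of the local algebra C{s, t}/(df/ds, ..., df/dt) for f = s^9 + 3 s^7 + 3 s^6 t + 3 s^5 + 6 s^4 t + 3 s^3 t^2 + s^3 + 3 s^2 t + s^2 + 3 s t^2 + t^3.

The Hessian of f at 0 has rank 1. Corank 1: A-series; mu = 2 gives A_2.

2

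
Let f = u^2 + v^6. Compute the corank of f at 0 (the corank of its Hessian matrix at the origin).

1

Hessian at 0 has rank 1.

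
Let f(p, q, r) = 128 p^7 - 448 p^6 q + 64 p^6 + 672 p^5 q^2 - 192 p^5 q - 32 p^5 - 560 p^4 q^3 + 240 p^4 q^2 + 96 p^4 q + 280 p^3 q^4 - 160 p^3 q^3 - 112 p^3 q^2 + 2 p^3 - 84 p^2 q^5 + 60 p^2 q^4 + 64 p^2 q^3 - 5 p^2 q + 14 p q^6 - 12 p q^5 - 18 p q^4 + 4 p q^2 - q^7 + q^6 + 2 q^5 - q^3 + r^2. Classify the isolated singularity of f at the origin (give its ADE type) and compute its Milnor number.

Type D7, Milnor number mu = 7.

The Hessian of f at 0 is [[0, 0, 0], [0, 0, 0], [0, 0, 2]] with rank 1, so corank 2. A Groebner basis of the Jacobian ideal J(f) in C{p,q,r} is {-2*p^2 + 3*p*q + q^4 - q^2, p^3 + p^2/2 - p*q - q^3 + q^2/2, p^2*q + p^2/3 - 2*p*q/3 - q^3 + q^2/3, p^2/6 + p*q^2 - p*q/3 - q^3 + q^2/6, r}; counting standard monomials gives mu = 7. Corank 2; j^3 = (p - q)^2*(2*p - q) has shape L^2 M (L != M), so D-series; mu = 7 gives D_7.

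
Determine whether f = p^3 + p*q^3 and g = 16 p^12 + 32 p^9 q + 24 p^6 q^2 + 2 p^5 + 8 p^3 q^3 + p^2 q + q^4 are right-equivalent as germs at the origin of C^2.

No.

The Hessian of f at 0 has rank 0. Corank 2; j^3 = p^3 is a perfect cube, so E-series; the 4-jet and mu = 7 give E_7. The Hessian of g at 0 has rank 0. Corank 2; j^3 = p^2*q has shape L^2 M (L != M), so D-series; mu = 5 gives D_5. f is E_7 but g is D_5, hence not right-equivalent.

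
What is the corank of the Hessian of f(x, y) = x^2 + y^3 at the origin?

1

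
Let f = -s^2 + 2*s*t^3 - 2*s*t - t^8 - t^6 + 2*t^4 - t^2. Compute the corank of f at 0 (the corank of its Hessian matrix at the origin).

1

Hessian at 0 has rank 1.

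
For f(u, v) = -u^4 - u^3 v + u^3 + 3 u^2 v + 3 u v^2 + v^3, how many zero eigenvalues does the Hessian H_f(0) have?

2

Hessian at 0 has rank 0.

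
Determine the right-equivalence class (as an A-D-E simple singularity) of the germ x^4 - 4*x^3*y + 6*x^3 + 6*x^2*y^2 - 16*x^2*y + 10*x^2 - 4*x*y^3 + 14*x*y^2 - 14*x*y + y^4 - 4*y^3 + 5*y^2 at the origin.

A_1

The Hessian of f at 0 has rank 2. Corank 0: nondegenerate Morse point, so A_1.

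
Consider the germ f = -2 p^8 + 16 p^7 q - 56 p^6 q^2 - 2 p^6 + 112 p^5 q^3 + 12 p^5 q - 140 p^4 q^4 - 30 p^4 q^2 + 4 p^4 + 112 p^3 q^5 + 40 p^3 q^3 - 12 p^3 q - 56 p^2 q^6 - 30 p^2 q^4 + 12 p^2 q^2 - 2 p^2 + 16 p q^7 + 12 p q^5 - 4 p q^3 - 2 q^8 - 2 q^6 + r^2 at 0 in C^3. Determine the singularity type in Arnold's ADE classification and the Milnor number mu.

Type A7, Milnor number mu = 7.

The Hessian of f at 0 has rank 2. Corank 1: A-series; mu = 7 gives A_7.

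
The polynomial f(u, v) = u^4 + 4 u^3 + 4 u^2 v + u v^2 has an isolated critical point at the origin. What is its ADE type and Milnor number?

The Hessian of f at 0 is [[0, 0], [0, 0]] with rank 0, so corank 2. A Groebner basis of the Jacobian ideal J(f) in C{u,v} is {u*v^2 + 2*u*v + v^2, -4*u*v + v^3 - 2*v^2, u^2 + u*v/2}; counting standard monomials gives mu = 5. Corank 2; j^3 = u*(2*u + v)^2 has shape L^2 M (L != M), so D-series; mu = 5 gives D_5.

Type D5, Milnor number mu = 5.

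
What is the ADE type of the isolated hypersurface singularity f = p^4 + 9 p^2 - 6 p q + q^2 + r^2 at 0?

The Hessian of f at 0 is [[18, -6, 0], [-6, 2, 0], [0, 0, 2]] with rank 2, so corank 1. A Groebner basis of the Jacobian ideal J(f) in C{p,q,r} is {q^3, p - q/3, r}; counting standard monomials gives mu = 3. Corank 1: A-series; mu = 3 gives A_3.

A3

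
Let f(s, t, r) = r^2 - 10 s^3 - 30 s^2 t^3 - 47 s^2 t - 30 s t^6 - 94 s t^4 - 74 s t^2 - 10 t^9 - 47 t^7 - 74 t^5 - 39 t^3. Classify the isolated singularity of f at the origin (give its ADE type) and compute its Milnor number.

The Hessian of f at 0 has rank 1. Corank 2; j^3 = -(2*s + 3*t)*(5*s^2 + 16*s*t + 13*t^2) splits into three distinct lines over C (the quadratic factor has nonzero discriminant), so D_4.

Type D4, Milnor number mu = 4.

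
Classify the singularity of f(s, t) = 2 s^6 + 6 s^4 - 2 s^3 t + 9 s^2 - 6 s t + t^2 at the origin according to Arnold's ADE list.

A5

The Hessian of f at 0 has rank 1. Corank 1: A-series; mu = 5 gives A_5.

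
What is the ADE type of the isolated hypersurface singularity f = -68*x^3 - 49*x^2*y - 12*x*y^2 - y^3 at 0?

D4

The Hessian of f at 0 has rank 0. Corank 2; j^3 = -(4*x + y)*(17*x^2 + 8*x*y + y^2) splits into three distinct lines over C (the quadratic factor has nonzero discriminant), so D_4.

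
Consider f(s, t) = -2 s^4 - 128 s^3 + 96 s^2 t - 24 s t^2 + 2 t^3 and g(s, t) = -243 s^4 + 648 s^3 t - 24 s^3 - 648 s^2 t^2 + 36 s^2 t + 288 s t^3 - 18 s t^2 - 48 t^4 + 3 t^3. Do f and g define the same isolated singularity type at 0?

Yes.

The Hessian of f at 0 has rank 0. Corank 2; j^3 = -2*(4*s - t)^3 is a perfect cube, so E-series; the 4-jet and mu = 6 give E_6. The Hessian of g at 0 has rank 0. Corank 2; j^3 = -3*(2*s - t)^3 is a perfect cube, so E-series; the 4-jet and mu = 6 give E_6. Both have type E_6, hence right-equivalent.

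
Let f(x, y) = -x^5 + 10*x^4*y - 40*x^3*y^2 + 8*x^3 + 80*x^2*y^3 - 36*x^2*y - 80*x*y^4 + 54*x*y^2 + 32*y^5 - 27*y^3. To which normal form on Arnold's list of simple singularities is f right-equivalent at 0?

E_{8}

The Hessian of f at 0 has rank 0. Corank 2; j^3 = (2*x - 3*y)^3 is a perfect cube, so E-series; the 5-jet and mu = 8 give E_8.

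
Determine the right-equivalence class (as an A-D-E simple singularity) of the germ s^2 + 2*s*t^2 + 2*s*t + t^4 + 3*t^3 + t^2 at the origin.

The Hessian of f at 0 is [[2, 2], [2, 2]] with rank 1, so corank 1. A Groebner basis of the Jacobian ideal J(f) in C{s,t} is {t^2, s + t}; counting standard monomials gives mu = 2. Corank 1: A-series; mu = 2 gives A_2.

A2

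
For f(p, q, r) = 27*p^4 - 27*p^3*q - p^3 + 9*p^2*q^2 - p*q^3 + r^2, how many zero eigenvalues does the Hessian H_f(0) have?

2

Hessian at 0 has rank 1.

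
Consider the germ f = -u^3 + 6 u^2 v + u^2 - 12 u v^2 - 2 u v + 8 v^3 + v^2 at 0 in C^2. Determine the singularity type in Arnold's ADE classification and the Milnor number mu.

Type A2, Milnor number mu = 2.

The Hessian of f at 0 is [[2, -2], [-2, 2]] with rank 1, so corank 1. A Groebner basis of the Jacobian ideal J(f) in C{u,v} is {v^2, u - v}; counting standard monomials gives mu = 2. Corank 1: A-series; mu = 2 gives A_2.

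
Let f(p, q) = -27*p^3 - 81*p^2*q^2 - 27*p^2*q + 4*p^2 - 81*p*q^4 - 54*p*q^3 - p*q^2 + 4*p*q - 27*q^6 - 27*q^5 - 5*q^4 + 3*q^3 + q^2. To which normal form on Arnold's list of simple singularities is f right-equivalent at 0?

A2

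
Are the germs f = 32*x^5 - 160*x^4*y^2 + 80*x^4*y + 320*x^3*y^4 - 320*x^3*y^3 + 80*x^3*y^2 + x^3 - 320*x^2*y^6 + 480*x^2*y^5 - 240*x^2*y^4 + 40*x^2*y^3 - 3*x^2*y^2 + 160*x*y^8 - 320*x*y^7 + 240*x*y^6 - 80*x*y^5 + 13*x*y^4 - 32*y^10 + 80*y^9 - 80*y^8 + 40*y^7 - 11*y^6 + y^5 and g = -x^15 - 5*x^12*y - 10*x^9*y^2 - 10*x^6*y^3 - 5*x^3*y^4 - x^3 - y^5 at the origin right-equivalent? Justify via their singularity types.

Yes.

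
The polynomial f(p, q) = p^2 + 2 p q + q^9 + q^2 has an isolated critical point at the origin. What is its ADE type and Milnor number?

Type A8, Milnor number mu = 8.

The Hessian of f at 0 is [[2, 2], [2, 2]] with rank 1, so corank 1. A Groebner basis of the Jacobian ideal J(f) in C{p,q} is {q^8, p + q}; counting standard monomials gives mu = 8. Corank 1: A-series; mu = 8 gives A_8.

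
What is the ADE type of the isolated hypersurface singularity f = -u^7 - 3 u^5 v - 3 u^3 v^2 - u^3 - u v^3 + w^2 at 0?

E_7

The Hessian of f at 0 is [[0, 0, 0], [0, 0, 0], [0, 0, 2]] with rank 1, so corank 2. A Groebner basis of the Jacobian ideal J(f) in C{u,v,w} is {u^3, u*v^2, 3*u^2 + v^3, w}; counting standard monomials gives mu = 7. Corank 2; j^3 = -u^3 is a perfect cube, so E-series; the 4-jet and mu = 7 give E_7.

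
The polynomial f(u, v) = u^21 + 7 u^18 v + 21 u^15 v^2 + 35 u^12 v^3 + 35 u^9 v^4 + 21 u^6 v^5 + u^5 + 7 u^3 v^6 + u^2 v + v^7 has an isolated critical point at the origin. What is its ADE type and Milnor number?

The Hessian of f at 0 is [[0, 0], [0, 0]] with rank 0, so corank 2. A Groebner basis of the Jacobian ideal J(f) in C{u,v} is {u^2/7 + v^6, u^3, u*v}; counting standard monomials gives mu = 8. Corank 2; j^3 = u^2*v has shape L^2 M (L != M), so D-series; mu = 8 gives D_8.

Type D_{8}, Milnor number mu = 8.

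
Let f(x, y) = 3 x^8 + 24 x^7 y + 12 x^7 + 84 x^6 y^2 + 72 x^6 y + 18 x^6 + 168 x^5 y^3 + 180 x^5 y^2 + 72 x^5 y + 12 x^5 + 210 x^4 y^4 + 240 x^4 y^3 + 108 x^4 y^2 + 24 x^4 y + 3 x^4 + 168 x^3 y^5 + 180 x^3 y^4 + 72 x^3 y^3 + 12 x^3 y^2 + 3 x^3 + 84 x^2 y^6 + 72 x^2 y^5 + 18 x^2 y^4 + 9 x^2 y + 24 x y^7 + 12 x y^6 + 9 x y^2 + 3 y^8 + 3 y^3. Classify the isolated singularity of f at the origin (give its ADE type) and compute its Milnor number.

The Hessian of f at 0 has rank 0. Corank 2; j^3 = 3*(x + y)^3 is a perfect cube, so E-series; the 4-jet and mu = 6 give E_6.

Type E6, Milnor number mu = 6.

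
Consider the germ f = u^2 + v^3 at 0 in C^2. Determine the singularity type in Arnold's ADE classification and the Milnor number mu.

Type A2, Milnor number mu = 2.

The Hessian of f at 0 has rank 1. Corank 1: A-series; mu = 2 gives A_2.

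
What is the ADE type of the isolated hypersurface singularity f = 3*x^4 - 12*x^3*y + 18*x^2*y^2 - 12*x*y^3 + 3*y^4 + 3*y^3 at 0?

The Hessian of f at 0 has rank 0. Corank 2; j^3 = 3*y^3 is a perfect cube, so E-series; the 4-jet and mu = 6 give E_6.

E6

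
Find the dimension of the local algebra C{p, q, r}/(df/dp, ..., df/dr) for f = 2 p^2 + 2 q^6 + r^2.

5

The Hessian of f at 0 is [[4, 0, 0], [0, 0, 0], [0, 0, 2]] with rank 2, so corank 1. A Groebner basis of the Jacobian ideal J(f) in C{p,q,r} is {q^5, p, r}; counting standard monomials gives mu = 5. Corank 1: A-series; mu = 5 gives A_5.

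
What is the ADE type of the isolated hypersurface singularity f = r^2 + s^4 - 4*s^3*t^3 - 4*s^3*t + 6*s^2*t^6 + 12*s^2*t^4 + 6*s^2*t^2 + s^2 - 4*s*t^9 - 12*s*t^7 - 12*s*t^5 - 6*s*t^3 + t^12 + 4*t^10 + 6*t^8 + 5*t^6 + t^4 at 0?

The Hessian of f at 0 has rank 2. Corank 1: A-series; mu = 3 gives A_3.

A3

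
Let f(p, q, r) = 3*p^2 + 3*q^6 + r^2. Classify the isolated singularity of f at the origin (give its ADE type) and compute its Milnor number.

The Hessian of f at 0 is [[6, 0, 0], [0, 0, 0], [0, 0, 2]] with rank 2, so corank 1. A Groebner basis of the Jacobian ideal J(f) in C{p,q,r} is {q^5, p, r}; counting standard monomials gives mu = 5. Corank 1: A-series; mu = 5 gives A_5.

Type A5, Milnor number mu = 5.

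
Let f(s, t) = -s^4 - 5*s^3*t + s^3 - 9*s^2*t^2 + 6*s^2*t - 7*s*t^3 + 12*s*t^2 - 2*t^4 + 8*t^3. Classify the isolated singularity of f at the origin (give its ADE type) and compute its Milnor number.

Type E7, Milnor number mu = 7.

The Hessian of f at 0 is [[0, 0], [0, 0]] with rank 0, so corank 2. A Groebner basis of the Jacobian ideal J(f) in C{s,t} is {3*s^2 + 12*s*t + t^4 + t^3 + 12*t^2, s^3 - 18*s^2 - 72*s*t + 2*t^3 - 72*t^2, s^2*t + 7*s^2 + 28*s*t - 5*t^3/3 + 28*t^2, -2*s^2 + s*t^2 - 8*s*t + 4*t^3/3 - 8*t^2}; counting standard monomials gives mu = 7. Corank 2; j^3 = (s + 2*t)^3 is a perfect cube, so E-series; the 4-jet and mu = 7 give E_7.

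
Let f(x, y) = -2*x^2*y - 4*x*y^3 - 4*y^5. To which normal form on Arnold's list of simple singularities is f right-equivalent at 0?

The Hessian of f at 0 has rank 0. Corank 2; j^3 = -2*x^2*y has shape L^2 M (L != M), so D-series; mu = 6 gives D_6.

D_6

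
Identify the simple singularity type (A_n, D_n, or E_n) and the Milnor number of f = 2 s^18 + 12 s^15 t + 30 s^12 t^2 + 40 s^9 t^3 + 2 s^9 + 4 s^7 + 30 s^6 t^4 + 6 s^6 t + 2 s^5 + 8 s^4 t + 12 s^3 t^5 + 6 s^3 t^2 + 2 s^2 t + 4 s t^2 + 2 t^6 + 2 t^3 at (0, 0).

Type D_{7}, Milnor number mu = 7.

The Hessian of f at 0 has rank 0. Corank 2; j^3 = 2*t*(s + t)^2 has shape L^2 M (L != M), so D-series; mu = 7 gives D_7.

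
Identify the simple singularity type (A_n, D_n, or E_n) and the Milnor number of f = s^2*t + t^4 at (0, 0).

Type D_{5}, Milnor number mu = 5.

The Hessian of f at 0 has rank 0. Corank 2; j^3 = s^2*t has shape L^2 M (L != M), so D-series; mu = 5 gives D_5.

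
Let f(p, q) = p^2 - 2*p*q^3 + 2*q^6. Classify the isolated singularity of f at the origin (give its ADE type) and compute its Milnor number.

Type A_{5}, Milnor number mu = 5.

The Hessian of f at 0 has rank 1. Corank 1: A-series; mu = 5 gives A_5.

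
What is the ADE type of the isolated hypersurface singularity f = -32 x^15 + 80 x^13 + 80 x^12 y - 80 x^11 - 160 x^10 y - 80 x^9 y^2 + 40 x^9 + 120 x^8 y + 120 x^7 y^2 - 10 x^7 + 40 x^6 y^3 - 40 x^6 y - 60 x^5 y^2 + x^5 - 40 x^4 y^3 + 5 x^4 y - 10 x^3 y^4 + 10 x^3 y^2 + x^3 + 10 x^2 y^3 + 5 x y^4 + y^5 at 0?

The Hessian of f at 0 has rank 0. Corank 2; j^3 = x^3 is a perfect cube, so E-series; the 5-jet and mu = 8 give E_8.

E_8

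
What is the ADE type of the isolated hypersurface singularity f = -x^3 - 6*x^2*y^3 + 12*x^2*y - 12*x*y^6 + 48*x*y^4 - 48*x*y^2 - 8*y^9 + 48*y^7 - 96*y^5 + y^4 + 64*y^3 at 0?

The Hessian of f at 0 has rank 0. Corank 2; j^3 = -(x - 4*y)^3 is a perfect cube, so E-series; the 4-jet and mu = 6 give E_6.

E_{6}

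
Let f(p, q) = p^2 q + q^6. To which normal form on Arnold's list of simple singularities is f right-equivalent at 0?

D7

The Hessian of f at 0 has rank 0. Corank 2; j^3 = p^2*q has shape L^2 M (L != M), so D-series; mu = 7 gives D_7.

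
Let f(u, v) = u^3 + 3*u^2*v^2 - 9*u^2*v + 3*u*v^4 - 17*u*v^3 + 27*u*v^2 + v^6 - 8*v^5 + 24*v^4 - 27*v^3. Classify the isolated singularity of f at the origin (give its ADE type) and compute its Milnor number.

The Hessian of f at 0 has rank 0. Corank 2; j^3 = (u - 3*v)^3 is a perfect cube, so E-series; the 4-jet and mu = 7 give E_7.

Type E7, Milnor number mu = 7.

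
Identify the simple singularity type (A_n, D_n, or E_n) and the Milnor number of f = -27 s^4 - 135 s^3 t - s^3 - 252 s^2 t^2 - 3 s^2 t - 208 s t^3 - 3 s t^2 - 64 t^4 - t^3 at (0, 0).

Type E_7, Milnor number mu = 7.

The Hessian of f at 0 has rank 0. Corank 2; j^3 = -(s + t)^3 is a perfect cube, so E-series; the 4-jet and mu = 7 give E_7.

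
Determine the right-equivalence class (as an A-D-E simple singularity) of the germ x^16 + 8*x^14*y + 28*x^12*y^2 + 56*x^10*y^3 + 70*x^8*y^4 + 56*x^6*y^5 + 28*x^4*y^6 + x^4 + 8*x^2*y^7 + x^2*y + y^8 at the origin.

The Hessian of f at 0 has rank 0. Corank 2; j^3 = x^2*y has shape L^2 M (L != M), so D-series; mu = 9 gives D_9.

D_{9}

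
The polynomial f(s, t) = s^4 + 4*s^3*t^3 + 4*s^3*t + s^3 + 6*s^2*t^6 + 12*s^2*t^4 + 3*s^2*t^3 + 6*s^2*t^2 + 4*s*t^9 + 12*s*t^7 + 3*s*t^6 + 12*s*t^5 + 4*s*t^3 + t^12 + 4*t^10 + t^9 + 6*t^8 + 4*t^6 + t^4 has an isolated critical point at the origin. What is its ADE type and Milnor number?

The Hessian of f at 0 has rank 0. Corank 2; j^3 = s^3 is a perfect cube, so E-series; the 4-jet and mu = 6 give E_6.

Type E6, Milnor number mu = 6.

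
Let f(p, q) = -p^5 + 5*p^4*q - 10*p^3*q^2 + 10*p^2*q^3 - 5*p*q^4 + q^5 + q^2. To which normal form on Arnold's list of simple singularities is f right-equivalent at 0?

A4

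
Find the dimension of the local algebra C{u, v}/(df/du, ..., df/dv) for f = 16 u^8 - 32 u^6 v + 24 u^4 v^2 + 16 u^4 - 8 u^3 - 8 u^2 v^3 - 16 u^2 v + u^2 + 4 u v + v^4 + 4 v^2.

3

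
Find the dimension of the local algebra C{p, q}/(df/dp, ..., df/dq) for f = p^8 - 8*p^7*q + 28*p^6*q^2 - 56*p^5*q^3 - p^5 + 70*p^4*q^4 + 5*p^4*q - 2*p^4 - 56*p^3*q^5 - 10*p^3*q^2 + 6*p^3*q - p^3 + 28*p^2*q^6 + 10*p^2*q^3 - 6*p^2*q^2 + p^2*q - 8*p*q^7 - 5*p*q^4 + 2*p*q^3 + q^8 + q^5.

9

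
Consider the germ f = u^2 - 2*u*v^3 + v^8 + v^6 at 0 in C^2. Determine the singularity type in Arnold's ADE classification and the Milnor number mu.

Type A_{7}, Milnor number mu = 7.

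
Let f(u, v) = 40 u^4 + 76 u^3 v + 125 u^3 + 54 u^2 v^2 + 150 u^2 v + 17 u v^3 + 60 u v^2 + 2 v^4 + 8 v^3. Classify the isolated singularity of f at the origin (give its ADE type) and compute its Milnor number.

Type E7, Milnor number mu = 7.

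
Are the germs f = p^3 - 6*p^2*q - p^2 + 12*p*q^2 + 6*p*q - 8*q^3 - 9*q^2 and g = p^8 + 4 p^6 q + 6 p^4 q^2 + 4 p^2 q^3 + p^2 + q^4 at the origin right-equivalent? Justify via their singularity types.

The Hessian of f at 0 has rank 1. Corank 1: A-series; mu = 2 gives A_2. The Hessian of g at 0 has rank 1. Corank 1: A-series; mu = 3 gives A_3. f is A_2 but g is A_3, hence not right-equivalent.

No.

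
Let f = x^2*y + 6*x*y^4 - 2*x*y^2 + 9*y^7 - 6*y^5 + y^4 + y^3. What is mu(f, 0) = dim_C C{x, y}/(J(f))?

5

The Hessian of f at 0 has rank 0. Corank 2; j^3 = y*(x - y)^2 has shape L^2 M (L != M), so D-series; mu = 5 gives D_5.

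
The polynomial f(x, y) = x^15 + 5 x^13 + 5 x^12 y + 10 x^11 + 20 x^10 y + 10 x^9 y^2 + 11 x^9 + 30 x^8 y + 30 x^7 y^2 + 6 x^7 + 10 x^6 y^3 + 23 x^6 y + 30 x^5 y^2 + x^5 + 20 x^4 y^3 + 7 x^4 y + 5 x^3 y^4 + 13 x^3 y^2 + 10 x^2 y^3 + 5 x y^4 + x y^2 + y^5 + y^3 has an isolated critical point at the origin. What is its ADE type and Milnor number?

Type D6, Milnor number mu = 6.

The Hessian of f at 0 has rank 0. Corank 2; j^3 = y^2*(x + y) has shape L^2 M (L != M), so D-series; mu = 6 gives D_6.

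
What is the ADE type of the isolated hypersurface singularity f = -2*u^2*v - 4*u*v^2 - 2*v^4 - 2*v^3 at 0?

D5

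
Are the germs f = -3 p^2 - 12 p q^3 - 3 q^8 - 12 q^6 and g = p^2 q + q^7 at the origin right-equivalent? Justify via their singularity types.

No.

The Hessian of f at 0 has rank 1. Corank 1: A-series; mu = 7 gives A_7. The Hessian of g at 0 has rank 0. Corank 2; j^3 = p^2*q has shape L^2 M (L != M), so D-series; mu = 8 gives D_8. f is A_7 but g is D_8, hence not right-equivalent.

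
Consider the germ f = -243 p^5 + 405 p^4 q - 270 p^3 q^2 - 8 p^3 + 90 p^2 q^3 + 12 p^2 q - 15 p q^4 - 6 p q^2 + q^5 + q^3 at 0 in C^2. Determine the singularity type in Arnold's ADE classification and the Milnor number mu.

Type E8, Milnor number mu = 8.

The Hessian of f at 0 is [[0, 0], [0, 0]] with rank 0, so corank 2. A Groebner basis of the Jacobian ideal J(f) in C{p,q} is {q^5, p*q^3 - 11*q^4/24, p^2 - p*q + q^2/4}; counting standard monomials gives mu = 8. Corank 2; j^3 = -(2*p - q)^3 is a perfect cube, so E-series; the 5-jet and mu = 8 give E_8.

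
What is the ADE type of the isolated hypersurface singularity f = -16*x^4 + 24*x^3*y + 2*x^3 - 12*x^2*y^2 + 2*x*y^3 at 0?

E_{7}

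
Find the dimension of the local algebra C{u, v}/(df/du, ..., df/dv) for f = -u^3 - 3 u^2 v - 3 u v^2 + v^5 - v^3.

8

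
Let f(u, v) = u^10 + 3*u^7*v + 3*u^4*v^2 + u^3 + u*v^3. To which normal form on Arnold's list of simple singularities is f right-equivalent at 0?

The Hessian of f at 0 has rank 0. Corank 2; j^3 = u^3 is a perfect cube, so E-series; the 4-jet and mu = 7 give E_7.

E_{7}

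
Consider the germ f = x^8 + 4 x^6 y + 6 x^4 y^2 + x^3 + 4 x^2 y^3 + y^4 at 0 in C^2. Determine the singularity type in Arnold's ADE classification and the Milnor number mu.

The Hessian of f at 0 is [[0, 0], [0, 0]] with rank 0, so corank 2. A Groebner basis of the Jacobian ideal J(f) in C{x,y} is {y^3, x^2}; counting standard monomials gives mu = 6. Corank 2; j^3 = x^3 is a perfect cube, so E-series; the 4-jet and mu = 6 give E_6.

Type E_{6}, Milnor number mu = 6.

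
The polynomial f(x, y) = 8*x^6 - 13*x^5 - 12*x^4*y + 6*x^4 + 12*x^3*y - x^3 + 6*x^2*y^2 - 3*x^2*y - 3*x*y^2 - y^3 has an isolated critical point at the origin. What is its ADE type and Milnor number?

The Hessian of f at 0 has rank 0. Corank 2; j^3 = -(x + y)^3 is a perfect cube, so E-series; the 5-jet and mu = 8 give E_8.

Type E_{8}, Milnor number mu = 8.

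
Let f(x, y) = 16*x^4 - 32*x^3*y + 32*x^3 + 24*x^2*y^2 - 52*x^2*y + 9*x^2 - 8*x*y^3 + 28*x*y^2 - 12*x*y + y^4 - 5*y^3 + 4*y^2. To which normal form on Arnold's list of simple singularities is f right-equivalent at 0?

A_2

The Hessian of f at 0 is [[18, -12], [-12, 8]] with rank 1, so corank 1. A Groebner basis of the Jacobian ideal J(f) in C{x,y} is {y^2, x - 2*y/3}; counting standard monomials gives mu = 2. Corank 1: A-series; mu = 2 gives A_2.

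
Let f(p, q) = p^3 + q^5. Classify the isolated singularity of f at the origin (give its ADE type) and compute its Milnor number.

The Hessian of f at 0 has rank 0. Corank 2; j^3 = p^3 is a perfect cube, so E-series; the 5-jet and mu = 8 give E_8.

Type E8, Milnor number mu = 8.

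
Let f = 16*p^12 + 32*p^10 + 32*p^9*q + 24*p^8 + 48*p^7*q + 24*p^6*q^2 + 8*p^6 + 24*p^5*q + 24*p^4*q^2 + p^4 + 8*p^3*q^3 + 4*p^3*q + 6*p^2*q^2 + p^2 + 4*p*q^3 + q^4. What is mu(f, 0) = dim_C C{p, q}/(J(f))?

The Hessian of f at 0 is [[2, 0], [0, 0]] with rank 1, so corank 1. A Groebner basis of the Jacobian ideal J(f) in C{p,q} is {q^3, p}; counting standard monomials gives mu = 3. Corank 1: A-series; mu = 3 gives A_3.

3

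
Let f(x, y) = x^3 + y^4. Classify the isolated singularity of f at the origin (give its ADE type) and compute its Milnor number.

Type E_{6}, Milnor number mu = 6.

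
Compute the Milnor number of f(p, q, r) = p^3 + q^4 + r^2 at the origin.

The Hessian of f at 0 is [[0, 0, 0], [0, 0, 0], [0, 0, 2]] with rank 1, so corank 2. A Groebner basis of the Jacobian ideal J(f) in C{p,q,r} is {q^3, p^2, r}; counting standard monomials gives mu = 6. Corank 2; j^3 = p^3 is a perfect cube, so E-series; the 4-jet and mu = 6 give E_6.

6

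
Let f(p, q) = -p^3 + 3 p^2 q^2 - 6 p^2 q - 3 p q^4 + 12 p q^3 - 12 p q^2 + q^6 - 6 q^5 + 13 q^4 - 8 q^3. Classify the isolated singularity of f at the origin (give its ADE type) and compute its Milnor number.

The Hessian of f at 0 has rank 0. Corank 2; j^3 = -(p + 2*q)^3 is a perfect cube, so E-series; the 4-jet and mu = 6 give E_6.

Type E_6, Milnor number mu = 6.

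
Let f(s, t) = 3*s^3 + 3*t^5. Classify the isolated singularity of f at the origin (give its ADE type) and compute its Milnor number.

The Hessian of f at 0 has rank 0. Corank 2; j^3 = 3*s^3 is a perfect cube, so E-series; the 5-jet and mu = 8 give E_8.

Type E8, Milnor number mu = 8.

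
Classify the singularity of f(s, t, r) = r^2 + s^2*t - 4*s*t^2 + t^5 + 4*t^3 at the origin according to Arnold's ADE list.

D_{6}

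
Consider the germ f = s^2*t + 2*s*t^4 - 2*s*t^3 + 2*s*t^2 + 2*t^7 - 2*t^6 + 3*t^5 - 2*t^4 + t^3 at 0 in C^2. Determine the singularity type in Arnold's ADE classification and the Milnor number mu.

Type D8, Milnor number mu = 8.

The Hessian of f at 0 is [[0, 0], [0, 0]] with rank 0, so corank 2. A Groebner basis of the Jacobian ideal J(f) in C{s,t} is {-s^2/6 + s*t^3 + 4*s*t^2/3 - s*t/6 + 7*t^3/6, s*t + t^4 - t^3 + t^2, s^3 + 7*s^2/6 - 25*s*t^2/3 - 11*s*t/6 - 19*t^3/6 - 3*t^2, s^2*t - s^2/3 + 11*s*t^2/3 + 2*s*t/3 + 4*t^3/3 + t^2}; counting standard monomials gives mu = 8. Corank 2; j^3 = t*(s + t)^2 has shape L^2 M (L != M), so D-series; mu = 8 gives D_8.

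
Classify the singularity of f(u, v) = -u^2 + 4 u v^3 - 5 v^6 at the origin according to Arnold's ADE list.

The Hessian of f at 0 is [[-2, 0], [0, 0]] with rank 1, so corank 1. A Groebner basis of the Jacobian ideal J(f) in C{u,v} is {u*v^2, -u/2 + v^3, u^2}; counting standard monomials gives mu = 5. Corank 1: A-series; mu = 5 gives A_5.

A_{5}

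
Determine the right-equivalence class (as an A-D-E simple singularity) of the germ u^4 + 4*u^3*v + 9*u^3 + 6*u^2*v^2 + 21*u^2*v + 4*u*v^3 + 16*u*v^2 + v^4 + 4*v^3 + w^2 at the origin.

D5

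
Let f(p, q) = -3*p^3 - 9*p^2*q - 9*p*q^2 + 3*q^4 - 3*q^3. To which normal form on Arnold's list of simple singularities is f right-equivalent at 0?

The Hessian of f at 0 is [[0, 0], [0, 0]] with rank 0, so corank 2. A Groebner basis of the Jacobian ideal J(f) in C{p,q} is {q^3, p^2 + 2*p*q + q^2}; counting standard monomials gives mu = 6. Corank 2; j^3 = -3*(p + q)^3 is a perfect cube, so E-series; the 4-jet and mu = 6 give E_6.

E_{6}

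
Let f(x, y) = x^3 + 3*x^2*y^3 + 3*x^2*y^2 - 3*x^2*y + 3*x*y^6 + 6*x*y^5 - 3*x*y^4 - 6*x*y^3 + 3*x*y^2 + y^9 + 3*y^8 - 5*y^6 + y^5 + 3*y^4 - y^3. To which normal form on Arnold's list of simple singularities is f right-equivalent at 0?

E_8

The Hessian of f at 0 has rank 0. Corank 2; j^3 = (x - y)^3 is a perfect cube, so E-series; the 5-jet and mu = 8 give E_8.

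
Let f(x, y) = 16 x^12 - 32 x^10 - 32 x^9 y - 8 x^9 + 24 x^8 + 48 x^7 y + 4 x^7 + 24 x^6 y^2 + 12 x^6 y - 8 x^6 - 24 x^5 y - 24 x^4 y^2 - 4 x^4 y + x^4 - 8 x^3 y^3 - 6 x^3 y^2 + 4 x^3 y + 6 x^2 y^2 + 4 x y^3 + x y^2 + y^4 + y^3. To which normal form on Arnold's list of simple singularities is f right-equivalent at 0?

D_5

The Hessian of f at 0 is [[0, 0], [0, 0]] with rank 0, so corank 2. A Groebner basis of the Jacobian ideal J(f) in C{x,y} is {x^3 + y^2/4, y^3, x*y + y^2}; counting standard monomials gives mu = 5. Corank 2; j^3 = y^2*(x + y) has shape L^2 M (L != M), so D-series; mu = 5 gives D_5.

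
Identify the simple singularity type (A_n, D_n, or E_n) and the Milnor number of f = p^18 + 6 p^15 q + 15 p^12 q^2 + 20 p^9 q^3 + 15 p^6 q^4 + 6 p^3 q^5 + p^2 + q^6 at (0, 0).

Type A5, Milnor number mu = 5.

The Hessian of f at 0 has rank 1. Corank 1: A-series; mu = 5 gives A_5.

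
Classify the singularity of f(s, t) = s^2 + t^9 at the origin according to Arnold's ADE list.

The Hessian of f at 0 has rank 1. Corank 1: A-series; mu = 8 gives A_8.

A8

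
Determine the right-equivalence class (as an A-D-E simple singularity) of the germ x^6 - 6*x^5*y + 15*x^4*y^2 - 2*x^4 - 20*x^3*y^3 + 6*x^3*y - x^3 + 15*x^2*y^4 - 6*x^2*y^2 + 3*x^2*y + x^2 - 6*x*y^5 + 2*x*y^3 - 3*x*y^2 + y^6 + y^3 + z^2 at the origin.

A_2

The Hessian of f at 0 has rank 2. Corank 1: A-series; mu = 2 gives A_2.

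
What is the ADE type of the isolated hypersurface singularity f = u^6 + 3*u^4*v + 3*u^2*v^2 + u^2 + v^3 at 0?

The Hessian of f at 0 has rank 1. Corank 1: A-series; mu = 2 gives A_2.

A2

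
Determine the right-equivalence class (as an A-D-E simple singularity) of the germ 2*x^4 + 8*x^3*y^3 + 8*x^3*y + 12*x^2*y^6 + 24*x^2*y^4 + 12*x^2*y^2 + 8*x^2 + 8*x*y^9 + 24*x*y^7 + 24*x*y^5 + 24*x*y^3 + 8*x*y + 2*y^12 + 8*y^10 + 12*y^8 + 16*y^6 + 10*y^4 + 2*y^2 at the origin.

A3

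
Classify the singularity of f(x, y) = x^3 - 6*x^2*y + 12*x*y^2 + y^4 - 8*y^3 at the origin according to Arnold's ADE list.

E6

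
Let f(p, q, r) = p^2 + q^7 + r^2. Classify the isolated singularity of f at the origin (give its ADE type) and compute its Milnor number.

The Hessian of f at 0 has rank 2. Corank 1: A-series; mu = 6 gives A_6.

Type A6, Milnor number mu = 6.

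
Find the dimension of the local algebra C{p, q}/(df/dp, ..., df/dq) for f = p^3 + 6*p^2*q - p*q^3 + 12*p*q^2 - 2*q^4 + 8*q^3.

7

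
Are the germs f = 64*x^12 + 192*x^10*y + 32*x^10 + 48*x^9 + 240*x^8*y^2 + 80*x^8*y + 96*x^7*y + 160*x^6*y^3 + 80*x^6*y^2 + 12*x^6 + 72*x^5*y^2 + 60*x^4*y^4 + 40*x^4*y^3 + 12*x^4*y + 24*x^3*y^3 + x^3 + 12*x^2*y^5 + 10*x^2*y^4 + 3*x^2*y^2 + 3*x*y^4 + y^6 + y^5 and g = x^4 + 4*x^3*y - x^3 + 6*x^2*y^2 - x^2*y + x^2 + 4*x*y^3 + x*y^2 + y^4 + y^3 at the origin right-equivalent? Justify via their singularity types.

The Hessian of f at 0 is [[0, 0], [0, 0]] with rank 0, so corank 2. A Groebner basis of the Jacobian ideal J(f) in C{x,y} is {y^4, x^3, x^2/2 + x*y^2}; counting standard monomials gives mu = 8. Corank 2; j^3 = x^3 is a perfect cube, so E-series; the 5-jet and mu = 8 give E_8. The Hessian of g at 0 is [[2, 0], [0, 0]] with rank 1, so corank 1. A Groebner basis of the Jacobian ideal J(g) in C{x,y} is {y^2, x}; counting standard monomials gives mu = 2. Corank 1: A-series; mu = 2 gives A_2. f is E_8 but g is A_2, hence not right-equivalent.

No.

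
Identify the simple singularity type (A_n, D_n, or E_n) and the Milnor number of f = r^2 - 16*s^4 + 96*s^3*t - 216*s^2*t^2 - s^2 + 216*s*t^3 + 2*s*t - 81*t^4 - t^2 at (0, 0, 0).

The Hessian of f at 0 has rank 2. Corank 1: A-series; mu = 3 gives A_3.

Type A_3, Milnor number mu = 3.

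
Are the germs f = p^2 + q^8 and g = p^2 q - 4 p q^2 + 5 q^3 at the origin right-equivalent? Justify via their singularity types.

No.

The Hessian of f at 0 is [[2, 0], [0, 0]] with rank 1, so corank 1. A Groebner basis of the Jacobian ideal J(f) in C{p,q} is {q^7, p}; counting standard monomials gives mu = 7. Corank 1: A-series; mu = 7 gives A_7. The Hessian of g at 0 is [[0, 0], [0, 0]] with rank 0, so corank 2. A Groebner basis of the Jacobian ideal J(g) in C{p,q} is {q^3, p^2 - q^2, p*q - 2*q^2}; counting standard monomials gives mu = 4. Corank 2; j^3 = q*(p^2 - 4*p*q + 5*q^2) splits into three distinct lines over C (the quadratic factor has nonzero discriminant), so D_4. f is A_7 but g is D_4, hence not right-equivalent.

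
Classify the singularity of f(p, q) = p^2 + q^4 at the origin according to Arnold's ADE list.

A_3

The Hessian of f at 0 is [[2, 0], [0, 0]] with rank 1, so corank 1. A Groebner basis of the Jacobian ideal J(f) in C{p,q} is {q^3, p}; counting standard monomials gives mu = 3. Corank 1: A-series; mu = 3 gives A_3.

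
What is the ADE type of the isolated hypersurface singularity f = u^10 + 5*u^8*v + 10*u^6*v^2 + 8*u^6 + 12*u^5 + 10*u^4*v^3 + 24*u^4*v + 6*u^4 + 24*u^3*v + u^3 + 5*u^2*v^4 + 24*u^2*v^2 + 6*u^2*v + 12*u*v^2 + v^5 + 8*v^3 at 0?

E_{8}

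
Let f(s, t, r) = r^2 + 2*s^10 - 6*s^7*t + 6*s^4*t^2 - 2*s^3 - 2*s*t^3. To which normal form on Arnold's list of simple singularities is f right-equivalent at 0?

The Hessian of f at 0 has rank 1. Corank 2; j^3 = -2*s^3 is a perfect cube, so E-series; the 4-jet and mu = 7 give E_7.

E_7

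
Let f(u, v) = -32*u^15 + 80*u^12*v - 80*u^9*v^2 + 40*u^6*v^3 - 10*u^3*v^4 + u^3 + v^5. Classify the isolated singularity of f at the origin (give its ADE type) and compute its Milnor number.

The Hessian of f at 0 has rank 0. Corank 2; j^3 = u^3 is a perfect cube, so E-series; the 5-jet and mu = 8 give E_8.

Type E8, Milnor number mu = 8.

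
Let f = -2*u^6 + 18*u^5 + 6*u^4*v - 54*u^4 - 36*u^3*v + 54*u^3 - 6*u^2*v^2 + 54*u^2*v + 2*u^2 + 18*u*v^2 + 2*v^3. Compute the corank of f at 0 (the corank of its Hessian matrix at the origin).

1

The Hessian at 0 is [[4, 0], [0, 0]] of rank 1; hence corank 1.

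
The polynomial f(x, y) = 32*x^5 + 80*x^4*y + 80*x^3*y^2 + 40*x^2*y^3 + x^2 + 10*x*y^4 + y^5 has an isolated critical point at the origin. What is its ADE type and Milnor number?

The Hessian of f at 0 has rank 1. Corank 1: A-series; mu = 4 gives A_4.

Type A_4, Milnor number mu = 4.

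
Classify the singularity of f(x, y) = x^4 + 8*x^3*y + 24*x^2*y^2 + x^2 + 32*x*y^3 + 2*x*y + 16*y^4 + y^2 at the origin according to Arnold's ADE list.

A_{3}

The Hessian of f at 0 has rank 1. Corank 1: A-series; mu = 3 gives A_3.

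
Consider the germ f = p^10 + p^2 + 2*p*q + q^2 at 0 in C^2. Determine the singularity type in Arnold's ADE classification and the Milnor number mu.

Type A9, Milnor number mu = 9.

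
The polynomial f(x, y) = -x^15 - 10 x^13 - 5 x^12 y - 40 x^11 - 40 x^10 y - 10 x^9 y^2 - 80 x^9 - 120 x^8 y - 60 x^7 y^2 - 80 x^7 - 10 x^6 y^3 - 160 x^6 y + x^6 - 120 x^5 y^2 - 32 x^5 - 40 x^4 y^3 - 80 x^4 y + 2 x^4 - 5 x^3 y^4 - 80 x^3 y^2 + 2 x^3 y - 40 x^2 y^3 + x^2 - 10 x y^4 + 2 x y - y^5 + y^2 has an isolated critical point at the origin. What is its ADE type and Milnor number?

The Hessian of f at 0 has rank 1. Corank 1: A-series; mu = 4 gives A_4.

Type A_4, Milnor number mu = 4.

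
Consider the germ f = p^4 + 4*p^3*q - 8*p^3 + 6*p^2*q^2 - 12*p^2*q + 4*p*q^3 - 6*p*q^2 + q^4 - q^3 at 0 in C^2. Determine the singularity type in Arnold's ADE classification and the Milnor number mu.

The Hessian of f at 0 has rank 0. Corank 2; j^3 = -(2*p + q)^3 is a perfect cube, so E-series; the 4-jet and mu = 6 give E_6.

Type E6, Milnor number mu = 6.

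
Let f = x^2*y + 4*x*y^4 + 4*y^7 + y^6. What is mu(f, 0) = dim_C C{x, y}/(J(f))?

7

The Hessian of f at 0 has rank 0. Corank 2; j^3 = x^2*y has shape L^2 M (L != M), so D-series; mu = 7 gives D_7.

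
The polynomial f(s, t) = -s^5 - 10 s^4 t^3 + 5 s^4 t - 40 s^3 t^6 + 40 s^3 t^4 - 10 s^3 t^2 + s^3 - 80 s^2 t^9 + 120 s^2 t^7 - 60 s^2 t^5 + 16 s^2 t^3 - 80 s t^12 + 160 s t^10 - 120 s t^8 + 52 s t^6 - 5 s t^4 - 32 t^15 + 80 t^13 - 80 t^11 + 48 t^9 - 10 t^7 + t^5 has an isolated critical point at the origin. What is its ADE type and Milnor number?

Type E_8, Milnor number mu = 8.

The Hessian of f at 0 has rank 0. Corank 2; j^3 = s^3 is a perfect cube, so E-series; the 5-jet and mu = 8 give E_8.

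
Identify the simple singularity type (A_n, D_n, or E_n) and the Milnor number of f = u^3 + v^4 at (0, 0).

Type E_6, Milnor number mu = 6.

The Hessian of f at 0 is [[0, 0], [0, 0]] with rank 0, so corank 2. A Groebner basis of the Jacobian ideal J(f) in C{u,v} is {v^3, u^2}; counting standard monomials gives mu = 6. Corank 2; j^3 = u^3 is a perfect cube, so E-series; the 4-jet and mu = 6 give E_6.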